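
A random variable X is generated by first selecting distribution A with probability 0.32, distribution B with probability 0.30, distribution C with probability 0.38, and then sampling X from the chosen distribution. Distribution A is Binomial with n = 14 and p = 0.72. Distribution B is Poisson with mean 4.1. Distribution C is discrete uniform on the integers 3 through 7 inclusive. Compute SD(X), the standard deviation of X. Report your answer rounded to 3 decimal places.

Per component, A: μ=10.08, E[X²]=104.429; B: μ=4.1, E[X²]=20.91; C: μ=5, E[X²]=27.
E[X] = 0.32·10.08 + 0.3·4.1 + 0.38·5 = 6.3556.
E[X²] = 0.32·104.429 + 0.3·20.91 + 0.38·27 = 49.9502.
Var(X) = E[X²] − (E[X])² = 49.9502 − 40.3937 = 9.55656.
SD(X) = √9.55656 = 3.09137.

3.091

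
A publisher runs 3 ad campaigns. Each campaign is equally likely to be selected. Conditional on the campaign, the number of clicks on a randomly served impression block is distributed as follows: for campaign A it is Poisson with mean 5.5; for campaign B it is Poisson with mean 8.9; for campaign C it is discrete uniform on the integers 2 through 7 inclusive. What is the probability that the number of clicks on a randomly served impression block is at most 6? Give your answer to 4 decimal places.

Conditional on each campaign, P(X ≤ 6): A: 0.686036; B: 0.216042; C: 0.833333.
By total probability, P(X ≤ 6) = 0.333333·0.686036 + 0.333333·0.216042 + 0.333333·0.833333 = 0.578471.

0.5785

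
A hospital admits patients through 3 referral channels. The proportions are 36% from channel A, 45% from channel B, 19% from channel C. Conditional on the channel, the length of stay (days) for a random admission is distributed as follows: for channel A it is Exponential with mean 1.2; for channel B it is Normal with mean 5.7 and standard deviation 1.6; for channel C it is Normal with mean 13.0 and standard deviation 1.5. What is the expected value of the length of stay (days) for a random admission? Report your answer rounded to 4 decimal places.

Component means — A: 1.2; B: 5.7; C: 13.
E[X] = 0.36·1.2 + 0.45·5.7 + 0.19·13 = 5.467.

5.4670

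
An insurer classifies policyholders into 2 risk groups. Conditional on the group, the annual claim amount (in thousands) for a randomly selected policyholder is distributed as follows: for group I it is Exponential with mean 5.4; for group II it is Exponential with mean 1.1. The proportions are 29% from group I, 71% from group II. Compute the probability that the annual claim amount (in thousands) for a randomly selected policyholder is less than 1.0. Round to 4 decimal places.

0.4730

Conditional on each group, P(X < 1.0): I: 0.16905; II: 0.59711.
By total probability, P(X < 1.0) = 0.29·0.16905 + 0.71·0.59711 = 0.472972.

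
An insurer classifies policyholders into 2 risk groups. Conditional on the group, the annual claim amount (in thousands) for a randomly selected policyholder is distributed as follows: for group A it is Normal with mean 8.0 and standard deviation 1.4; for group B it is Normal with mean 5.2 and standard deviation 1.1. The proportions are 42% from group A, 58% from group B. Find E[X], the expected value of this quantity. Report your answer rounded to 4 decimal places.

Component means — A: 8; B: 5.2.
E[X] = 0.42·8 + 0.58·5.2 = 6.376.

6.3760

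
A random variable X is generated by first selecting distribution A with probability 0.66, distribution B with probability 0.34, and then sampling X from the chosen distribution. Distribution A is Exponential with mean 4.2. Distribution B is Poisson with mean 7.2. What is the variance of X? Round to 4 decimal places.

Per component, A: μ=4.2, E[X²]=35.28; B: μ=7.2, E[X²]=59.04.
E[X] = 0.66·4.2 + 0.34·7.2 = 5.22.
E[X²] = 0.66·35.28 + 0.34·59.04 = 43.3584.
Var(X) = E[X²] − (E[X])² = 43.3584 − 27.2484 = 16.11.

16.1100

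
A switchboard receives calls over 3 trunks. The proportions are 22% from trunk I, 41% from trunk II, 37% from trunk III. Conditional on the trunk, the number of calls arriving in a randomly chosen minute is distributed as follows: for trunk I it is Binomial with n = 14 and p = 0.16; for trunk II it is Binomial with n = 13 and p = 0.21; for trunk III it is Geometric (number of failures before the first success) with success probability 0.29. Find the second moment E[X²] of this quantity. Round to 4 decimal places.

10.7992

For each component E[X²] = Var + (mean)², giving I: 6.8992; II: 9.6096; III: 14.4364.
Overall E[X²] = 0.22·6.8992 + 0.41·9.6096 + 0.37·14.4364 = 10.7992.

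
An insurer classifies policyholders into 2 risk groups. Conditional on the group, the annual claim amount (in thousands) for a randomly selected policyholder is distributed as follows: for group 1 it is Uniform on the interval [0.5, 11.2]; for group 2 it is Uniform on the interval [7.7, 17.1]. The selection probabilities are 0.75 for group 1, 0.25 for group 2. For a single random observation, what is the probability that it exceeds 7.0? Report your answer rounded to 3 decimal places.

Conditional on each group, P(X > 7.0): 1: 0.392523; 2: 1.
By total probability, P(X > 7.0) = 0.75·0.392523 + 0.25·1 = 0.544393.

0.544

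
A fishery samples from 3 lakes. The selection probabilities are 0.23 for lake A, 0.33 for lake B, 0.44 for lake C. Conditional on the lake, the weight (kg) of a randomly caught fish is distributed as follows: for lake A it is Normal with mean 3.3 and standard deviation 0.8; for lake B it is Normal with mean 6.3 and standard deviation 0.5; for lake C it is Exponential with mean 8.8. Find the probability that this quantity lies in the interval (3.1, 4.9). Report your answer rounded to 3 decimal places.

Conditional on each lake, P(3.1 < X < 4.9): A: 0.575956; B: 0.00255513; C: 0.130059.
By total probability, P(3.1 < X < 4.9) = 0.23·0.575956 + 0.33·0.00255513 + 0.44·0.130059 = 0.190539.

0.191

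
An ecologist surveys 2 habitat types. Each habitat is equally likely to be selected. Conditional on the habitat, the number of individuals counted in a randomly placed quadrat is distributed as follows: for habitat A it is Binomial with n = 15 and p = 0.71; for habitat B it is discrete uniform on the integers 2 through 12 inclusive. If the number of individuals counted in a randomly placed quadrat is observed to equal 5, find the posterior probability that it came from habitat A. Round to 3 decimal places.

0.024

Likelihoods P(X=5 | ·): A: 0.00227943; B: 0.0909091.
Posterior ∝ prior × likelihood. Numerator for A: 0.5·0.00227943 = 0.00113972.
Normalizing constant: 0.5·0.00227943 + 0.5·0.0909091 = 0.0465943.
P(A | observation) = 0.00113972 / 0.0465943 = 0.0244605.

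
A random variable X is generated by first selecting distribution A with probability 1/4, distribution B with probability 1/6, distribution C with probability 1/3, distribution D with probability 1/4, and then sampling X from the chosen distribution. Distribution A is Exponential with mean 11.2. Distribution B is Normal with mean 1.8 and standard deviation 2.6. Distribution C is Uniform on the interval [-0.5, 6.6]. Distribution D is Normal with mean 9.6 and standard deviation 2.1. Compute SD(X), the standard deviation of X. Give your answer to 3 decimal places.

Per component, A: μ=11.2, E[X²]=250.88; B: μ=1.8, E[X²]=10; C: μ=3.05, E[X²]=13.5033; D: μ=9.6, E[X²]=96.57.
E[X] = 0.25·11.2 + 0.166667·1.8 + 0.333333·3.05 + 0.25·9.6 = 6.51667.
E[X²] = 0.25·250.88 + 0.166667·10 + 0.333333·13.5033 + 0.25·96.57 = 93.0303.
Var(X) = E[X²] − (E[X])² = 93.0303 − 42.4669 = 50.5633.
SD(X) = √50.5633 = 7.11079.

7.111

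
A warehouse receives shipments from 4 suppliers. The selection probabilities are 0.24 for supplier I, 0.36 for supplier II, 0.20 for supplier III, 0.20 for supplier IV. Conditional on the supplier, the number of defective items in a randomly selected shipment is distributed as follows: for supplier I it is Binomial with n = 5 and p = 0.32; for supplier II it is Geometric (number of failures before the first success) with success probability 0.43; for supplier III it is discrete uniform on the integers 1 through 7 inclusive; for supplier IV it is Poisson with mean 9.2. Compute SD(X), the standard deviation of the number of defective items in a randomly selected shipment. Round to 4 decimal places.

3.6232

Per component, I: μ=1.6, E[X²]=3.648; II: μ=1.32558, E[X²]=4.83991; III: μ=4, E[X²]=20; IV: μ=9.2, E[X²]=93.84.
E[X] = 0.24·1.6 + 0.36·1.32558 + 0.2·4 + 0.2·9.2 = 3.50121.
E[X²] = 0.24·3.648 + 0.36·4.83991 + 0.2·20 + 0.2·93.84 = 25.3859.
Var(X) = E[X²] − (E[X])² = 25.3859 − 12.2585 = 13.1274.
SD(X) = √13.1274 = 3.62318.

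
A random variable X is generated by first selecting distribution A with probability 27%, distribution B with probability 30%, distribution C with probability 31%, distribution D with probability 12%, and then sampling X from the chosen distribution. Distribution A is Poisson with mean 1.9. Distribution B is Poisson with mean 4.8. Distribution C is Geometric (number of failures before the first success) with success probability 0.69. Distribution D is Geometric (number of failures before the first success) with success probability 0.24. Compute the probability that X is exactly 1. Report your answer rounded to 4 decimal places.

Conditional on each component, P(X = 1): A: 0.28418; B: 0.0395028; C: 0.2139; D: 0.1824.
By total probability, P(X = 1) = 0.27·0.28418 + 0.3·0.0395028 + 0.31·0.2139 + 0.12·0.1824 = 0.176777.

0.1768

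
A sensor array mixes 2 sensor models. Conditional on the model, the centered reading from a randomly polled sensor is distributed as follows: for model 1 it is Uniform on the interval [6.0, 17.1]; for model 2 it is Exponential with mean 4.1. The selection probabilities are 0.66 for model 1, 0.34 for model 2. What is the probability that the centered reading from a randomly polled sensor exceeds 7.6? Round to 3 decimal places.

Conditional on each model, P(X > 7.6): 1: 0.855856; 2: 0.156663.
By total probability, P(X > 7.6) = 0.66·0.855856 + 0.34·0.156663 = 0.61813.

0.618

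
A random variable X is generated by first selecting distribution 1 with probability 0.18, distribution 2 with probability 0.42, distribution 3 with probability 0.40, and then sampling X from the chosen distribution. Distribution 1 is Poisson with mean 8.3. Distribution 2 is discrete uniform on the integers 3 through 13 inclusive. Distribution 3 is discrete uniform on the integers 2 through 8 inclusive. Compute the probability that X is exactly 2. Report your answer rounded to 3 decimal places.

0.059

Conditional on each component, P(X = 2): 1: 0.00856016; 2: 0; 3: 0.142857.
By total probability, P(X = 2) = 0.18·0.00856016 + 0.42·0 + 0.4·0.142857 = 0.0586837.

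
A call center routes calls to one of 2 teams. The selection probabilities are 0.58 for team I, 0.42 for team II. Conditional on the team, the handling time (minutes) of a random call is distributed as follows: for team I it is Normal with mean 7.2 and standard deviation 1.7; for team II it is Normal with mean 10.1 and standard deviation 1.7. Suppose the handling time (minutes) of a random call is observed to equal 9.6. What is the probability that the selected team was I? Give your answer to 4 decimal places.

Likelihoods f(9.6 | ·): I: 0.0866302; II: 0.224738.
Posterior ∝ prior × likelihood. Numerator for I: 0.58·0.0866302 = 0.0502455.
Normalizing constant: 0.58·0.0866302 + 0.42·0.224738 = 0.144636.
P(I | observation) = 0.0502455 / 0.144636 = 0.347394.

0.3474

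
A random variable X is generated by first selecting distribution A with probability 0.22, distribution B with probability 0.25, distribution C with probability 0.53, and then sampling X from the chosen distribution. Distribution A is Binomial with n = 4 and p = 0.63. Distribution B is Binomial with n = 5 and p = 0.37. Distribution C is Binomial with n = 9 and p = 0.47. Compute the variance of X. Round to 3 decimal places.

Per component, A: μ=2.52, E[X²]=7.2828; B: μ=1.85, E[X²]=4.588; C: μ=4.23, E[X²]=20.1348.
E[X] = 0.22·2.52 + 0.25·1.85 + 0.53·4.23 = 3.2588.
E[X²] = 0.22·7.2828 + 0.25·4.588 + 0.53·20.1348 = 13.4207.
Var(X) = E[X²] − (E[X])² = 13.4207 − 10.6198 = 2.80088.

2.801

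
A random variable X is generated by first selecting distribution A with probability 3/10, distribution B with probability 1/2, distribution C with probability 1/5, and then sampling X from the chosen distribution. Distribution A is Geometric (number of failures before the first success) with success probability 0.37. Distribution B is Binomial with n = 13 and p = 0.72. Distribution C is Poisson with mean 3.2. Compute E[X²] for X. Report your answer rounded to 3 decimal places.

50.054

For each component E[X²] = Var + (mean)², giving A: 7.5011; B: 90.2304; C: 13.44.
Overall E[X²] = 0.3·7.5011 + 0.5·90.2304 + 0.2·13.44 = 50.0535.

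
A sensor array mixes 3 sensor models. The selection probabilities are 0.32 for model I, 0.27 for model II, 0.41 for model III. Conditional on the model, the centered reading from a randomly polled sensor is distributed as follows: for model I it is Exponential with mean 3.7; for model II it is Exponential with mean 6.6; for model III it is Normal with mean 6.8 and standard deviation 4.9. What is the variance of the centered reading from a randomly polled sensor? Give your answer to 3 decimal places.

27.978

Per component, I: μ=3.7, E[X²]=27.38; II: μ=6.6, E[X²]=87.12; III: μ=6.8, E[X²]=70.25.
E[X] = 0.32·3.7 + 0.27·6.6 + 0.41·6.8 = 5.754.
E[X²] = 0.32·27.38 + 0.27·87.12 + 0.41·70.25 = 61.0865.
Var(X) = E[X²] − (E[X])² = 61.0865 − 33.1085 = 27.978.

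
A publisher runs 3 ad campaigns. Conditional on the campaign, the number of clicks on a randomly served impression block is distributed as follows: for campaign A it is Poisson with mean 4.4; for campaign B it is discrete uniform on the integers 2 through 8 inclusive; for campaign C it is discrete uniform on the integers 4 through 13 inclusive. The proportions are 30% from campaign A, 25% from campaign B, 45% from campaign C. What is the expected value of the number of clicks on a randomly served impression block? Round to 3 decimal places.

Component means — A: 4.4; B: 5; C: 8.5.
E[X] = 0.3·4.4 + 0.25·5 + 0.45·8.5 = 6.395.

6.395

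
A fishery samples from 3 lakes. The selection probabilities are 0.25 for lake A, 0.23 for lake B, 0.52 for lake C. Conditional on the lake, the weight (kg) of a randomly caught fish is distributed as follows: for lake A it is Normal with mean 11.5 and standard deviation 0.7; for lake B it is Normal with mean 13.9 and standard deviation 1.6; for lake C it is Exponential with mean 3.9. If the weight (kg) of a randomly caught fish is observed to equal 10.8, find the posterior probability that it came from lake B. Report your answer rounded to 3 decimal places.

Likelihoods f(10.8 | ·): A: 0.345672; B: 0.0381628; C: 0.0160795.
Posterior ∝ prior × likelihood. Numerator for B: 0.23·0.0381628 = 0.00877743.
Normalizing constant: 0.25·0.345672 + 0.23·0.0381628 + 0.52·0.0160795 = 0.103557.
P(B | observation) = 0.00877743 / 0.103557 = 0.0847595.

0.085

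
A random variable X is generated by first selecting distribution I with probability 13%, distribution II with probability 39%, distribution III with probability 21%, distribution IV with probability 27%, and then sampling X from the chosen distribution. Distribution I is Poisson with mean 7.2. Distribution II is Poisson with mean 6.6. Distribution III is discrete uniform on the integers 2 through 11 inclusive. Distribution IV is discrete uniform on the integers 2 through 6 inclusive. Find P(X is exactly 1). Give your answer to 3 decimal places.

0.004

Conditional on each component, P(X = 1): I: 0.00537542; II: 0.00897843; III: 0; IV: 0.
By total probability, P(X = 1) = 0.13·0.00537542 + 0.39·0.00897843 + 0.21·0 + 0.27·0 = 0.00420039.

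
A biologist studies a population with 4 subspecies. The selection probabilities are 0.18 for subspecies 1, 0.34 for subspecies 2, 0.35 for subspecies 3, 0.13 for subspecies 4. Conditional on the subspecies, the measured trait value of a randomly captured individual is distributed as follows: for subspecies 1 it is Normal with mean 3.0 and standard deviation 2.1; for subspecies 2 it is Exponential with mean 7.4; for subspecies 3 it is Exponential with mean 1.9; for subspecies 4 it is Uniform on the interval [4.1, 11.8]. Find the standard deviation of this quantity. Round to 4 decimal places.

Per component, 1: μ=3, E[X²]=13.41; 2: μ=7.4, E[X²]=109.52; 3: μ=1.9, E[X²]=7.22; 4: μ=7.95, E[X²]=68.1433.
E[X] = 0.18·3 + 0.34·7.4 + 0.35·1.9 + 0.13·7.95 = 4.7545.
E[X²] = 0.18·13.41 + 0.34·109.52 + 0.35·7.22 + 0.13·68.1433 = 51.0362.
Var(X) = E[X²] − (E[X])² = 51.0362 − 22.6053 = 28.431.
SD(X) = √28.431 = 5.33207.

5.3321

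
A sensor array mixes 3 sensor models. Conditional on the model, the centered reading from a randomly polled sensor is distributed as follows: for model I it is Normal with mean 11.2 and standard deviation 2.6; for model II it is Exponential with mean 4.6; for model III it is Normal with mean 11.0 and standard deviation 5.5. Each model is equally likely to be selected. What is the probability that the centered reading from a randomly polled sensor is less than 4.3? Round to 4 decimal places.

0.2410

Conditional on each model, P(X < 4.3): I: 0.00397901; II: 0.607329; III: 0.111577.
By total probability, P(X < 4.3) = 0.333333·0.00397901 + 0.333333·0.607329 + 0.333333·0.111577 = 0.240962.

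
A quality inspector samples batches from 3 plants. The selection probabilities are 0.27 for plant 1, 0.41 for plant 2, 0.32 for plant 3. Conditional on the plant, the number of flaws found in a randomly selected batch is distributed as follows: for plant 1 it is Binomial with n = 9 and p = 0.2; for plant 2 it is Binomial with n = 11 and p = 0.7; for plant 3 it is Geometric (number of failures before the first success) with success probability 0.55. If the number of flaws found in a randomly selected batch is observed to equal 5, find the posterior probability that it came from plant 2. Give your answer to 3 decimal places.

0.751

Likelihoods P(X=5 | ·): 1: 0.0165151; 2: 0.0566056; 3: 0.010149.
Posterior ∝ prior × likelihood. Numerator for 2: 0.41·0.0566056 = 0.0232083.
Normalizing constant: 0.27·0.0165151 + 0.41·0.0566056 + 0.32·0.010149 = 0.0309151.
P(2 | observation) = 0.0232083 / 0.0309151 = 0.750712.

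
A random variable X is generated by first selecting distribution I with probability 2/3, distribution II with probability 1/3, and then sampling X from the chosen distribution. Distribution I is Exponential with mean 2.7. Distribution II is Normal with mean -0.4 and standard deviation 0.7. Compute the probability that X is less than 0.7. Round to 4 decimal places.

Conditional on each component, P(X < 0.7): I: 0.228377; II: 0.941958.
By total probability, P(X < 0.7) = 0.666667·0.228377 + 0.333333·0.941958 = 0.466238.

0.4662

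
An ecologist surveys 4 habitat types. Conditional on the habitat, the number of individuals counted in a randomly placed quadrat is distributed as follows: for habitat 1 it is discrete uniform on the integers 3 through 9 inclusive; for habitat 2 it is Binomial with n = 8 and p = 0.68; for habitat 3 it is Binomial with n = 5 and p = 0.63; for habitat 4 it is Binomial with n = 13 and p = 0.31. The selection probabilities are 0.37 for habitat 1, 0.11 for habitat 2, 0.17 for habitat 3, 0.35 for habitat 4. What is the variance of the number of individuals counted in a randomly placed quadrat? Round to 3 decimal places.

4.090

Per component, 1: μ=6, E[X²]=40; 2: μ=5.44, E[X²]=31.3344; 3: μ=3.15, E[X²]=11.088; 4: μ=4.03, E[X²]=19.0216.
E[X] = 0.37·6 + 0.11·5.44 + 0.17·3.15 + 0.35·4.03 = 4.7644.
E[X²] = 0.37·40 + 0.11·31.3344 + 0.17·11.088 + 0.35·19.0216 = 26.7893.
Var(X) = E[X²] − (E[X])² = 26.7893 − 22.6995 = 4.0898.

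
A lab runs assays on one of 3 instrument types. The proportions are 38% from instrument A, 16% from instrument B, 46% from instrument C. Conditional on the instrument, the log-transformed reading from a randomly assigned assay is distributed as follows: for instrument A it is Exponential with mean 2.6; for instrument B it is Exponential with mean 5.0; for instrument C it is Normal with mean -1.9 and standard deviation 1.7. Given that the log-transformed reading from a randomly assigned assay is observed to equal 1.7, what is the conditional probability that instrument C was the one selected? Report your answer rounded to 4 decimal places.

Likelihoods f(1.7 | ·): A: 0.200016; B: 0.142354; C: 0.0249276.
Posterior ∝ prior × likelihood. Numerator for C: 0.46·0.0249276 = 0.0114667.
Normalizing constant: 0.38·0.200016 + 0.16·0.142354 + 0.46·0.0249276 = 0.110249.
P(C | observation) = 0.0114667 / 0.110249 = 0.104007.

0.1040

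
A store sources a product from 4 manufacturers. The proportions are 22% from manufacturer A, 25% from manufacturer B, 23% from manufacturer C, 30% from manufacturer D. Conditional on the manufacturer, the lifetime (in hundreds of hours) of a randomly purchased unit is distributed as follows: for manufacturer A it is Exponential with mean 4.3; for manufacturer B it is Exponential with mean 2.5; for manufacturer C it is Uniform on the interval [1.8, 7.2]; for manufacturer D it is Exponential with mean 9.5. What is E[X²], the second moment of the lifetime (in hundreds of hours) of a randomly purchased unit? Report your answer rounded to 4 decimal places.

70.6270

For each component E[X²] = Var + (mean)², giving A: 36.98; B: 12.5; C: 22.68; D: 180.5.
Overall E[X²] = 0.22·36.98 + 0.25·12.5 + 0.23·22.68 + 0.3·180.5 = 70.627.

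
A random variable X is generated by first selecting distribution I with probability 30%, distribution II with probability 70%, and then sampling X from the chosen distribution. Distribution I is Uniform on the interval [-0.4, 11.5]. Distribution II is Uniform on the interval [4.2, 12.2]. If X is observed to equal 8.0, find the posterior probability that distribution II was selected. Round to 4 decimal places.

Likelihoods f(8.0 | ·): I: 0.0840336; II: 0.125.
Posterior ∝ prior × likelihood. Numerator for II: 0.7·0.125 = 0.0875.
Normalizing constant: 0.3·0.0840336 + 0.7·0.125 = 0.11271.
P(II | observation) = 0.0875 / 0.11271 = 0.776328.

0.7763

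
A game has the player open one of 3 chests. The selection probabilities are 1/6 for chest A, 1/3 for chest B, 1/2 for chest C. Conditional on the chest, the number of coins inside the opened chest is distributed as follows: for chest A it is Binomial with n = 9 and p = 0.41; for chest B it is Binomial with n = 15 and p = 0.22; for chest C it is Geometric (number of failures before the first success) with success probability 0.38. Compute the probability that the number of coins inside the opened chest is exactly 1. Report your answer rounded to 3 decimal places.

Conditional on each chest, P(X = 1): A: 0.0541804; B: 0.101821; C: 0.2356.
By total probability, P(X = 1) = 0.166667·0.0541804 + 0.333333·0.101821 + 0.5·0.2356 = 0.16077.

0.161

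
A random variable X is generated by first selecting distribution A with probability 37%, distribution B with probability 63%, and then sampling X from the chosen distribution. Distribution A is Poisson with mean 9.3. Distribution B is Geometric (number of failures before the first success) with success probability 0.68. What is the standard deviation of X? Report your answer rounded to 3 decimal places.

4.696

Per component, A: μ=9.3, E[X²]=95.79; B: μ=0.470588, E[X²]=0.913495.
E[X] = 0.37·9.3 + 0.63·0.470588 = 3.73747.
E[X²] = 0.37·95.79 + 0.63·0.913495 = 36.0178.
Var(X) = E[X²] − (E[X])² = 36.0178 − 13.9687 = 22.0491.
SD(X) = √22.0491 = 4.69565.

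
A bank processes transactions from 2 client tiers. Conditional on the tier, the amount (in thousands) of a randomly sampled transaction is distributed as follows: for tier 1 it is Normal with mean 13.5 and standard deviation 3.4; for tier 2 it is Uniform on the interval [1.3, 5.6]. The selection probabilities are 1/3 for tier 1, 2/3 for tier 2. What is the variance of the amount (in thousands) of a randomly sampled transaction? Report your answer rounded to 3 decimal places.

Per component, 1: μ=13.5, E[X²]=193.81; 2: μ=3.45, E[X²]=13.4433.
E[X] = 0.333333·13.5 + 0.666667·3.45 = 6.8.
E[X²] = 0.333333·193.81 + 0.666667·13.4433 = 73.5656.
Var(X) = E[X²] − (E[X])² = 73.5656 − 46.24 = 27.3256.

27.326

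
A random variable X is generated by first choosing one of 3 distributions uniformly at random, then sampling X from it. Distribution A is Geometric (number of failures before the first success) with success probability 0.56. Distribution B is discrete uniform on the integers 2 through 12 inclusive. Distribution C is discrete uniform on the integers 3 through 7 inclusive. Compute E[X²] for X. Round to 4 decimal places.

29.3401

For each component E[X²] = Var + (mean)², giving A: 2.02041; B: 59; C: 27.
Overall E[X²] = 0.333333·2.02041 + 0.333333·59 + 0.333333·27 = 29.3401.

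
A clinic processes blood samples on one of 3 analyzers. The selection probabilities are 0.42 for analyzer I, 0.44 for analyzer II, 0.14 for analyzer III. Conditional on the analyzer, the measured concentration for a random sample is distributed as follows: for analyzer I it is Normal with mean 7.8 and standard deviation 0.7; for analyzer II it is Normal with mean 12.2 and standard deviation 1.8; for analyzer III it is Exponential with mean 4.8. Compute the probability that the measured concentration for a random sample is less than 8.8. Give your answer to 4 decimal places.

Conditional on each analyzer, P(X < 8.8): I: 0.923436; II: 0.0294534; III: 0.84012.
By total probability, P(X < 8.8) = 0.42·0.923436 + 0.44·0.0294534 + 0.14·0.84012 = 0.51842.

0.5184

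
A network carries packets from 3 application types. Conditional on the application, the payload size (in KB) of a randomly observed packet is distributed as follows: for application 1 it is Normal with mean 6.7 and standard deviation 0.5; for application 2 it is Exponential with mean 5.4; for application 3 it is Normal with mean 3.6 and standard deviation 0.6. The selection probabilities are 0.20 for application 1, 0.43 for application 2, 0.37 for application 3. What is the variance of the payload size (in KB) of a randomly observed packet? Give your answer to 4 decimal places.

14.0940

Per component, 1: μ=6.7, E[X²]=45.14; 2: μ=5.4, E[X²]=58.32; 3: μ=3.6, E[X²]=13.32.
E[X] = 0.2·6.7 + 0.43·5.4 + 0.37·3.6 = 4.994.
E[X²] = 0.2·45.14 + 0.43·58.32 + 0.37·13.32 = 39.034.
Var(X) = E[X²] − (E[X])² = 39.034 − 24.94 = 14.094.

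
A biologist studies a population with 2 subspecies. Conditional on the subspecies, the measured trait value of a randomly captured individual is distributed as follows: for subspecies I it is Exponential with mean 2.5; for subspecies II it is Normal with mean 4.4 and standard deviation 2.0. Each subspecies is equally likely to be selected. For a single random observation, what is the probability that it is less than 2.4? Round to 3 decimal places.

Conditional on each subspecies, P(X < 2.4): I: 0.617107; II: 0.158655.
By total probability, P(X < 2.4) = 0.5·0.617107 + 0.5·0.158655 = 0.387881.

0.388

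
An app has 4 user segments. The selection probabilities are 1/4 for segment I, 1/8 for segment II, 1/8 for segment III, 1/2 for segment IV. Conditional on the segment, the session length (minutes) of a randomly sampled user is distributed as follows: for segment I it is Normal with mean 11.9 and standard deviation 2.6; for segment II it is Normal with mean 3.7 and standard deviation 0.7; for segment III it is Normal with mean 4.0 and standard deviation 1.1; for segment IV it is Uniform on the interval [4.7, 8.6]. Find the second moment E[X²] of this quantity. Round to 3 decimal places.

For each component E[X²] = Var + (mean)², giving I: 148.37; II: 14.18; III: 17.21; IV: 45.49.
Overall E[X²] = 0.25·148.37 + 0.125·14.18 + 0.125·17.21 + 0.5·45.49 = 63.7613.

63.761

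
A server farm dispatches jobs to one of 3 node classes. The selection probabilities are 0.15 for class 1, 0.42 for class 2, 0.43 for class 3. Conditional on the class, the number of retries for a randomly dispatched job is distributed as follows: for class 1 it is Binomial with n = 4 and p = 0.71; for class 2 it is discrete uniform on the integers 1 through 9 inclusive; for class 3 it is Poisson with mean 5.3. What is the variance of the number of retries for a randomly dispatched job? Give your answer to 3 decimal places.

Per component, 1: μ=2.84, E[X²]=8.8892; 2: μ=5, E[X²]=31.6667; 3: μ=5.3, E[X²]=33.39.
E[X] = 0.15·2.84 + 0.42·5 + 0.43·5.3 = 4.805.
E[X²] = 0.15·8.8892 + 0.42·31.6667 + 0.43·33.39 = 28.9911.
Var(X) = E[X²] − (E[X])² = 28.9911 − 23.088 = 5.90306.

5.903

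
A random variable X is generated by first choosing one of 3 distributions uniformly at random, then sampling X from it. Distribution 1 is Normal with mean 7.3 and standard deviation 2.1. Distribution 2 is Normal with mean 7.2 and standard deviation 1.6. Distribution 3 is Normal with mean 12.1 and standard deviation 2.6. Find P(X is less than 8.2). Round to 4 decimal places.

Conditional on each component, P(X < 8.2): 1: 0.665882; 2: 0.734014; 3: 0.0668072.
By total probability, P(X < 8.2) = 0.333333·0.665882 + 0.333333·0.734014 + 0.333333·0.0668072 = 0.488901.

0.4889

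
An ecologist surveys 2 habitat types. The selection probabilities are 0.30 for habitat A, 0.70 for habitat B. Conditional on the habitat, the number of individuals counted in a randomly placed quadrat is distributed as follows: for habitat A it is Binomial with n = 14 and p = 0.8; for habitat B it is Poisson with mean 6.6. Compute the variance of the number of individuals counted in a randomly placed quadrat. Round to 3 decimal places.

Per component, A: μ=11.2, E[X²]=127.68; B: μ=6.6, E[X²]=50.16.
E[X] = 0.3·11.2 + 0.7·6.6 = 7.98.
E[X²] = 0.3·127.68 + 0.7·50.16 = 73.416.
Var(X) = E[X²] − (E[X])² = 73.416 − 63.6804 = 9.7356.

9.736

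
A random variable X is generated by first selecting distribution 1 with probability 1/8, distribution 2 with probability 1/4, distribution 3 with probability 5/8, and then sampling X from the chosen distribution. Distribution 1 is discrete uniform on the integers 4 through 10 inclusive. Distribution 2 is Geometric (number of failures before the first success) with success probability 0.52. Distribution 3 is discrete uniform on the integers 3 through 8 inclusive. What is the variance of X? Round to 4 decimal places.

7.3697

Per component, 1: μ=7, E[X²]=53; 2: μ=0.923077, E[X²]=2.62722; 3: μ=5.5, E[X²]=33.1667.
E[X] = 0.125·7 + 0.25·0.923077 + 0.625·5.5 = 4.54327.
E[X²] = 0.125·53 + 0.25·2.62722 + 0.625·33.1667 = 28.011.
Var(X) = E[X²] − (E[X])² = 28.011 − 20.6413 = 7.36968.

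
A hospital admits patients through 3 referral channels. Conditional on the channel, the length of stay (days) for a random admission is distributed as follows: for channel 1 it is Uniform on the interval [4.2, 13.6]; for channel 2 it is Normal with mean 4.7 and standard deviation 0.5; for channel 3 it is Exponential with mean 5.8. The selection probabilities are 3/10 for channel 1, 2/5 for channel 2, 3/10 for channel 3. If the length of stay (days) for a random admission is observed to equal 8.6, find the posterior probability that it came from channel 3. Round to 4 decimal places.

Likelihoods f(8.6 | ·): 1: 0.106383; 2: 4.90571e-14; 3: 0.0391398.
Posterior ∝ prior × likelihood. Numerator for 3: 0.3·0.0391398 = 0.0117419.
Normalizing constant: 0.3·0.106383 + 0.4·4.90571e-14 + 0.3·0.0391398 = 0.0436568.
P(3 | observation) = 0.0117419 / 0.0436568 = 0.26896.

0.2690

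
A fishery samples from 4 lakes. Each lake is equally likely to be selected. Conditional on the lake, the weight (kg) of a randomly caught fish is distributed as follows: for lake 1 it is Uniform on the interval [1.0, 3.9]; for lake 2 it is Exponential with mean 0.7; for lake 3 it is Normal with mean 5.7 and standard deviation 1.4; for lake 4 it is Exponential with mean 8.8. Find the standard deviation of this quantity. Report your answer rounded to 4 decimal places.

Per component, 1: μ=2.45, E[X²]=6.70333; 2: μ=0.7, E[X²]=0.98; 3: μ=5.7, E[X²]=34.45; 4: μ=8.8, E[X²]=154.88.
E[X] = 0.25·2.45 + 0.25·0.7 + 0.25·5.7 + 0.25·8.8 = 4.4125.
E[X²] = 0.25·6.70333 + 0.25·0.98 + 0.25·34.45 + 0.25·154.88 = 49.2533.
Var(X) = E[X²] − (E[X])² = 49.2533 − 19.4702 = 29.7832.
SD(X) = √29.7832 = 5.4574.

5.4574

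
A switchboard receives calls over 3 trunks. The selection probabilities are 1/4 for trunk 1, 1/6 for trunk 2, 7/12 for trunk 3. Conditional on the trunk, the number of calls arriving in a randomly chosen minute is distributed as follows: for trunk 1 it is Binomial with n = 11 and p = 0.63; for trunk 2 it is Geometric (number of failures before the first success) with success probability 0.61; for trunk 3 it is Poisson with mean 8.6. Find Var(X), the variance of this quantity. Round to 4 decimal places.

Per component, 1: μ=6.93, E[X²]=50.589; 2: μ=0.639344, E[X²]=1.45687; 3: μ=8.6, E[X²]=82.56.
E[X] = 0.25·6.93 + 0.166667·0.639344 + 0.583333·8.6 = 6.85572.
E[X²] = 0.25·50.589 + 0.166667·1.45687 + 0.583333·82.56 = 61.0501.
Var(X) = E[X²] − (E[X])² = 61.0501 − 47.001 = 14.0491.

14.0491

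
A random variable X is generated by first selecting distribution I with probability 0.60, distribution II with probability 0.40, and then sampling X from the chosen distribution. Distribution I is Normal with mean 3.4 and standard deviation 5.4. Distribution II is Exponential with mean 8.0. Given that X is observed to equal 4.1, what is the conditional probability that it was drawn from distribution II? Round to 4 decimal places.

Likelihoods f(4.1 | ·): I: 0.0732601; II: 0.0748745.
Posterior ∝ prior × likelihood. Numerator for II: 0.4·0.0748745 = 0.0299498.
Normalizing constant: 0.6·0.0732601 + 0.4·0.0748745 = 0.0739059.
P(II | observation) = 0.0299498 / 0.0739059 = 0.405243.

0.4052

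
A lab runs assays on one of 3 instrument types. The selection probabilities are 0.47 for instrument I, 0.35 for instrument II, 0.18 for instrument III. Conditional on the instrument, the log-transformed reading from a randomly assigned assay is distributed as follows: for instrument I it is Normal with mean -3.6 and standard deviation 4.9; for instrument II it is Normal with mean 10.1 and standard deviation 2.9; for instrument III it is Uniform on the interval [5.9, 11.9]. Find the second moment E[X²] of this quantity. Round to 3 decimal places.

70.821

For each component E[X²] = Var + (mean)², giving I: 36.97; II: 110.42; III: 82.21.
Overall E[X²] = 0.47·36.97 + 0.35·110.42 + 0.18·82.21 = 70.8207.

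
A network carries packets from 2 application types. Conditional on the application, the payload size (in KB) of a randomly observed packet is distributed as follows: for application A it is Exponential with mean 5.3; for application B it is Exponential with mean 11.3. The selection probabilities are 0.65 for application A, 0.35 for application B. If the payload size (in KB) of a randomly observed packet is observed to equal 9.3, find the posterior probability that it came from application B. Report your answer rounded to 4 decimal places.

0.3907

Likelihoods f(9.3 | ·): A: 0.0326332; B: 0.0388592.
Posterior ∝ prior × likelihood. Numerator for B: 0.35·0.0388592 = 0.0136007.
Normalizing constant: 0.65·0.0326332 + 0.35·0.0388592 = 0.0348123.
P(B | observation) = 0.0136007 / 0.0348123 = 0.390687.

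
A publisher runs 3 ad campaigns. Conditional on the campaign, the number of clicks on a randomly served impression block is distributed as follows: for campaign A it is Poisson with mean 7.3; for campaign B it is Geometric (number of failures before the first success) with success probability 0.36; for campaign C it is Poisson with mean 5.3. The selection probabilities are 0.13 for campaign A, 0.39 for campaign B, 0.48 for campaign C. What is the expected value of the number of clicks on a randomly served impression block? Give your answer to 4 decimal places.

4.1863

Component means — A: 7.3; B: 1.77778; C: 5.3.
E[X] = 0.13·7.3 + 0.39·1.77778 + 0.48·5.3 = 4.18633.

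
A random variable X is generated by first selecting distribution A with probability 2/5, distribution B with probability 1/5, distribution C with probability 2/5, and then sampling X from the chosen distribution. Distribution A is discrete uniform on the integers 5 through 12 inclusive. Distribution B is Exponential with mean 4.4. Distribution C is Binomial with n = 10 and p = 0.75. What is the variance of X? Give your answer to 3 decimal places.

Per component, A: μ=8.5, E[X²]=77.5; B: μ=4.4, E[X²]=38.72; C: μ=7.5, E[X²]=58.125.
E[X] = 0.4·8.5 + 0.2·4.4 + 0.4·7.5 = 7.28.
E[X²] = 0.4·77.5 + 0.2·38.72 + 0.4·58.125 = 61.994.
Var(X) = E[X²] − (E[X])² = 61.994 − 52.9984 = 8.9956.

8.996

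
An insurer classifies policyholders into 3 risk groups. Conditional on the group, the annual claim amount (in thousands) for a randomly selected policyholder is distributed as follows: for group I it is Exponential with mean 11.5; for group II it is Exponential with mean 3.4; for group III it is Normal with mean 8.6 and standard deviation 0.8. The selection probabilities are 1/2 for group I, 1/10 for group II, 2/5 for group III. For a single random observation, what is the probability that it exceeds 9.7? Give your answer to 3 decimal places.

Conditional on each group, P(X > 9.7): I: 0.430212; II: 0.0576744; III: 0.0845657.
By total probability, P(X > 9.7) = 0.5·0.430212 + 0.1·0.0576744 + 0.4·0.0845657 = 0.254699.

0.255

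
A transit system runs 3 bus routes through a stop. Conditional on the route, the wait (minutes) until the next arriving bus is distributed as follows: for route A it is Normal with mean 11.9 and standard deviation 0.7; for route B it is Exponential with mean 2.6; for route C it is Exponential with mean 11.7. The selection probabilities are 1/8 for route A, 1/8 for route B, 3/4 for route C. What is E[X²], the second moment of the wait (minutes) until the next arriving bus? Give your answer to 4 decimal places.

For each component E[X²] = Var + (mean)², giving A: 142.1; B: 13.52; C: 273.78.
Overall E[X²] = 0.125·142.1 + 0.125·13.52 + 0.75·273.78 = 224.787.

224.7875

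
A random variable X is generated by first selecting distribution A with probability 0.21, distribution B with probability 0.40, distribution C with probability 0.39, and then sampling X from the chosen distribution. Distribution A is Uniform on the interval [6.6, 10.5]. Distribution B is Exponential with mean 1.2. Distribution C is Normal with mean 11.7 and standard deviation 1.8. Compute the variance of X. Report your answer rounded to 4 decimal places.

Per component, A: μ=8.55, E[X²]=74.37; B: μ=1.2, E[X²]=2.88; C: μ=11.7, E[X²]=140.13.
E[X] = 0.21·8.55 + 0.4·1.2 + 0.39·11.7 = 6.8385.
E[X²] = 0.21·74.37 + 0.4·2.88 + 0.39·140.13 = 71.4204.
Var(X) = E[X²] − (E[X])² = 71.4204 − 46.7651 = 24.6553.

24.6553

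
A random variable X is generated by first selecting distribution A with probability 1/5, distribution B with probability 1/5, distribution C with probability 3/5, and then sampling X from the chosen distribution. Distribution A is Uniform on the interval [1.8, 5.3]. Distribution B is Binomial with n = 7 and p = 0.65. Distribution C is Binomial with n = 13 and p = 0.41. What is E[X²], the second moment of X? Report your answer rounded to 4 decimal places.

26.1158

For each component E[X²] = Var + (mean)², giving A: 13.6233; B: 22.295; C: 31.5536.
Overall E[X²] = 0.2·13.6233 + 0.2·22.295 + 0.6·31.5536 = 26.1158.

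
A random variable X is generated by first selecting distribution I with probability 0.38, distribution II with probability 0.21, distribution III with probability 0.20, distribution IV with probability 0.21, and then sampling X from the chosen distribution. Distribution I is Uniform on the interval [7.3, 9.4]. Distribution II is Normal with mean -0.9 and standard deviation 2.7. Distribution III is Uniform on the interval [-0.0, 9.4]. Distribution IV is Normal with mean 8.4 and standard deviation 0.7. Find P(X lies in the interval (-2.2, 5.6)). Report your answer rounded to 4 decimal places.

Conditional on each component, P(-2.2 < X < 5.6): I: 0; II: 0.67688; III: 0.595745; IV: 3.16712e-05.
By total probability, P(-2.2 < X < 5.6) = 0.38·0 + 0.21·0.67688 + 0.2·0.595745 + 0.21·3.16712e-05 = 0.2613.

0.2613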